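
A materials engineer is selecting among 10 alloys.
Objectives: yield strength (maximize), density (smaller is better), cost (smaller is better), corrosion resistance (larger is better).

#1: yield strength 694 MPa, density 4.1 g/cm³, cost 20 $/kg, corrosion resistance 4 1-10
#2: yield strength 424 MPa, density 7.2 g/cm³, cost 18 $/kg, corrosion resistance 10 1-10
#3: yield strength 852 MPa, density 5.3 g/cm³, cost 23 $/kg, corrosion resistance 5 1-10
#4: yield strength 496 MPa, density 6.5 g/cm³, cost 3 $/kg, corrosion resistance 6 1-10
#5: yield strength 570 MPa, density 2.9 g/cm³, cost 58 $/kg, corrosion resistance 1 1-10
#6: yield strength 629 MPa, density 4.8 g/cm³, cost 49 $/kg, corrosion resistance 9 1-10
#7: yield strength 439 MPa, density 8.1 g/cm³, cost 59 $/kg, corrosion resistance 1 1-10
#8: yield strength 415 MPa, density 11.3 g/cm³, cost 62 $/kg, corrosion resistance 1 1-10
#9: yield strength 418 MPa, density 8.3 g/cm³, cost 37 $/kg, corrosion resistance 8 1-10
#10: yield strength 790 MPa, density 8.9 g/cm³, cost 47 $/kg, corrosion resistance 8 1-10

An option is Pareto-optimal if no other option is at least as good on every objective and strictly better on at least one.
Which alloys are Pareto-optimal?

#1: not dominated.
#2: not dominated (best corrosion resistance).
#3: not dominated (best yield strength).
#4: not dominated (best cost).
#5: not dominated (best density).
#6: not dominated.
#7: dominated by #1 (yield strength 694≥439, density 4.1≤8.1, cost 20≤59, corrosion resistance 4≥1).
#8: dominated by #1 (yield strength 694≥415, density 4.1≤11.3, cost 20≤62, corrosion resistance 4≥1).
#9: dominated by #2 (yield strength 424≥418, density 7.2≤8.3, cost 18≤37, corrosion resistance 10≥8).
#10: not dominated.

#1, #2, #3, #4, #5, #6, #10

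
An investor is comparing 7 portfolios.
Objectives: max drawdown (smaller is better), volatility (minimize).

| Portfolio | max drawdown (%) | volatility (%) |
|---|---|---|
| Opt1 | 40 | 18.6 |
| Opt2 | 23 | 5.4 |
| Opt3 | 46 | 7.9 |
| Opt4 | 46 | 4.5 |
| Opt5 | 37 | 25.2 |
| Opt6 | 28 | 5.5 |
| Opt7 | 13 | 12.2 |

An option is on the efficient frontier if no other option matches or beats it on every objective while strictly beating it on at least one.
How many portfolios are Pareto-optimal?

Opt1: dominated by Opt2 (max drawdown 23≤40, volatility 5.4≤18.6).
Opt2: not dominated.
Opt3: dominated by Opt2 (max drawdown 23≤46, volatility 5.4≤7.9).
Opt4: not dominated (best volatility).
Opt5: dominated by Opt2 (max drawdown 23≤37, volatility 5.4≤25.2).
Opt6: dominated by Opt2 (max drawdown 23≤28, volatility 5.4≤5.5).
Opt7: not dominated (best max drawdown).
Pareto-optimal: Opt2, Opt4, Opt7 → 3.

3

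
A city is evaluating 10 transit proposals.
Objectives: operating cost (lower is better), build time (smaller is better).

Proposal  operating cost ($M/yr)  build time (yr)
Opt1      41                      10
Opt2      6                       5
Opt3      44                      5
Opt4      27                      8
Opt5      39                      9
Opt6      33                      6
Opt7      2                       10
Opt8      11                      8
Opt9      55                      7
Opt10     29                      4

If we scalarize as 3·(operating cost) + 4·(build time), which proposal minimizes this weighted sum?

Opt2

Opt1: 3·41 + 4·10 = 163
Opt2: 3·6 + 4·5 = 38
Opt3: 3·44 + 4·5 = 152
Opt4: 3·27 + 4·8 = 113
Opt5: 3·39 + 4·9 = 153
Opt6: 3·33 + 4·6 = 123
Opt7: 3·2 + 4·10 = 46
Opt8: 3·11 + 4·8 = 65
Opt9: 3·55 + 4·7 = 193
Opt10: 3·29 + 4·4 = 103
Lowest: Opt2 at 38.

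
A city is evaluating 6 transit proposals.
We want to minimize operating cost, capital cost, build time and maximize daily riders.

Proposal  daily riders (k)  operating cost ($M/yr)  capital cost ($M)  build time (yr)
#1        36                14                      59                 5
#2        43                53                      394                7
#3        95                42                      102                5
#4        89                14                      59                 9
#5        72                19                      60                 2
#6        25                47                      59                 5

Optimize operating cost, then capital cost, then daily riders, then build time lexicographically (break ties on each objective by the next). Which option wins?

First minimize operating cost: best is 14, kept {#1, #4}.
Then minimize capital cost: best is 59, kept {#1, #4}.
Then maximize daily riders: best is 89, kept {#4}.

#4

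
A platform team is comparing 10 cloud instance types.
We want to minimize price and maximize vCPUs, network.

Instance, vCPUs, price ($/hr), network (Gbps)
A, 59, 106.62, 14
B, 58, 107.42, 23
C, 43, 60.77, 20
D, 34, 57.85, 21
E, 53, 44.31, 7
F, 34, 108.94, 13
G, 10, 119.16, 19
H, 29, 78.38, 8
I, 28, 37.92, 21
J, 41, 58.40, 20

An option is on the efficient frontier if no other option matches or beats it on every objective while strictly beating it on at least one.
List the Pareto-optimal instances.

A: not dominated (best vCPUs).
B: not dominated (best network).
C: not dominated.
D: not dominated.
E: not dominated.
F: dominated by A (vCPUs 59≥34, price 106.62≤108.94, network 14≥13).
G: dominated by B (vCPUs 58≥10, price 107.42≤119.16, network 23≥19).
H: dominated by C (vCPUs 43≥29, price 60.77≤78.38, network 20≥8).
I: not dominated (best price).
J: not dominated.

A, B, C, D, E, I, J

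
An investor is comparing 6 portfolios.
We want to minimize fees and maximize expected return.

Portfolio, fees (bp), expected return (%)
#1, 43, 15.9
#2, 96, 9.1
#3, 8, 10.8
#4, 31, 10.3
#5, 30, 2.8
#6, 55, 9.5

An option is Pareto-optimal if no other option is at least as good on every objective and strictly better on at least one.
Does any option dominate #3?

#1: worse on fees (43 vs 8).
#2: worse on fees (96 vs 8).
#4: worse on fees (31 vs 8).
#5: worse on fees (30 vs 8).
#6: worse on fees (55 vs 8).
No option is at least as good as #3 on every objective and strictly better on one.

No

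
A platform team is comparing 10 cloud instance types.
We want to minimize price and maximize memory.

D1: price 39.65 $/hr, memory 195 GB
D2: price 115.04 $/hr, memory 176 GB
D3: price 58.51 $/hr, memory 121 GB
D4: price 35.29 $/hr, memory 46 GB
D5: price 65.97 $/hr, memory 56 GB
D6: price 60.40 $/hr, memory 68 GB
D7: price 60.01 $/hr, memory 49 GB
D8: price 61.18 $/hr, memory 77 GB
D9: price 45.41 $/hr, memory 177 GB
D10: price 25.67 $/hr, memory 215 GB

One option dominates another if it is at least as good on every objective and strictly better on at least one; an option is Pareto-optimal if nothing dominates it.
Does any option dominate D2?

Yes

D1 vs D2: price 39.65≤115.04, memory 195≥176 — D1 is at least as good on every objective and strictly better on at least one, so D1 dominates D2.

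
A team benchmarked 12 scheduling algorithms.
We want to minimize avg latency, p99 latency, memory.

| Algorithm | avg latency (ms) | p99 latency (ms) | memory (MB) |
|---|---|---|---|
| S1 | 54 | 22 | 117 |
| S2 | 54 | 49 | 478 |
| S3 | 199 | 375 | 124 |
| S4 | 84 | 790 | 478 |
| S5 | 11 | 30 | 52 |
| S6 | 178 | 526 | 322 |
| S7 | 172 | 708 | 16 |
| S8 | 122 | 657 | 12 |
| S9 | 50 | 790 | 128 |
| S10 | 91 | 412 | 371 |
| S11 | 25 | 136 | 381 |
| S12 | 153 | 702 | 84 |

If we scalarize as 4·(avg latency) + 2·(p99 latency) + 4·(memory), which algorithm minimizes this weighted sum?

S1: 4·54 + 2·22 + 4·117 = 728
S2: 4·54 + 2·49 + 4·478 = 2226
S3: 4·199 + 2·375 + 4·124 = 2042
S4: 4·84 + 2·790 + 4·478 = 3828
S5: 4·11 + 2·30 + 4·52 = 312
S6: 4·178 + 2·526 + 4·322 = 3052
S7: 4·172 + 2·708 + 4·16 = 2168
S8: 4·122 + 2·657 + 4·12 = 1850
S9: 4·50 + 2·790 + 4·128 = 2292
S10: 4·91 + 2·412 + 4·371 = 2672
S11: 4·25 + 2·136 + 4·381 = 1896
S12: 4·153 + 2·702 + 4·84 = 2352
Lowest: S5 at 312.

S5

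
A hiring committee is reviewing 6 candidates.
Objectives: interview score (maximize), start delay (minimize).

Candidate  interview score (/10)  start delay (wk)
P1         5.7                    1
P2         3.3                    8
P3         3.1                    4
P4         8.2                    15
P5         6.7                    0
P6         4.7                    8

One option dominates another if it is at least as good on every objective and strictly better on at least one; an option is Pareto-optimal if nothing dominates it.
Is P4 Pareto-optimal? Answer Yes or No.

Yes

P1: worse on interview score (5.7 vs 8.2).
P2: worse on interview score (3.3 vs 8.2).
P3: worse on interview score (3.1 vs 8.2).
P5: worse on interview score (6.7 vs 8.2).
P6: worse on interview score (4.7 vs 8.2).
No option is at least as good as P4 on every objective and strictly better on one.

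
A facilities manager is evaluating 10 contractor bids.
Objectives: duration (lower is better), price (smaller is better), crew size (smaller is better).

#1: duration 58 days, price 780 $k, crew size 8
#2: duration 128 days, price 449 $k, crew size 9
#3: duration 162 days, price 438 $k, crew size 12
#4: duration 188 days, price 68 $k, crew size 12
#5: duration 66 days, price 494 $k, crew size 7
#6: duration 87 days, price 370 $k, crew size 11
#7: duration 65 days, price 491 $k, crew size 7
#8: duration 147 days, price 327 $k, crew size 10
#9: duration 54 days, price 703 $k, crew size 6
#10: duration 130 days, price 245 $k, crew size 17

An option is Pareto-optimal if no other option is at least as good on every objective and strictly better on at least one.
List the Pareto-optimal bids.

#2, #4, #6, #7, #8, #9, #10

#1: dominated by #9 (duration 54≤58, price 703≤780, crew size 6≤8).
#2: not dominated.
#3: dominated by #6 (duration 87≤162, price 370≤438, crew size 11≤12).
#4: not dominated (best price).
#5: dominated by #7 (duration 65≤66, price 491≤494, crew size 7≤7).
#6: not dominated.
#7: not dominated.
#8: not dominated.
#9: not dominated (best duration).
#10: not dominated.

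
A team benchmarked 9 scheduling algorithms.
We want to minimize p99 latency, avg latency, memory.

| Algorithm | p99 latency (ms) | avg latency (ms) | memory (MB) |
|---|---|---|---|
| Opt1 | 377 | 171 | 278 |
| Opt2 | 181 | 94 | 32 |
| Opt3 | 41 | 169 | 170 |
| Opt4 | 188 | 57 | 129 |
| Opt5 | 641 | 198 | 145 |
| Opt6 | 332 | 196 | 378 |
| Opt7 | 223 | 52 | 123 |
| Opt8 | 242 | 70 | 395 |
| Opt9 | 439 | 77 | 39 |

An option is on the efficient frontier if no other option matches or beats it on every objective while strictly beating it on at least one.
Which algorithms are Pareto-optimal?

Opt1: dominated by Opt2 (p99 latency 181≤377, avg latency 94≤171, memory 32≤278).
Opt2: not dominated (best memory).
Opt3: not dominated (best p99 latency).
Opt4: not dominated.
Opt5: dominated by Opt2 (p99 latency 181≤641, avg latency 94≤198, memory 32≤145).
Opt6: dominated by Opt2 (p99 latency 181≤332, avg latency 94≤196, memory 32≤378).
Opt7: not dominated (best avg latency).
Opt8: dominated by Opt4 (p99 latency 188≤242, avg latency 57≤70, memory 129≤395).
Opt9: not dominated.

Opt2, Opt3, Opt4, Opt7, Opt9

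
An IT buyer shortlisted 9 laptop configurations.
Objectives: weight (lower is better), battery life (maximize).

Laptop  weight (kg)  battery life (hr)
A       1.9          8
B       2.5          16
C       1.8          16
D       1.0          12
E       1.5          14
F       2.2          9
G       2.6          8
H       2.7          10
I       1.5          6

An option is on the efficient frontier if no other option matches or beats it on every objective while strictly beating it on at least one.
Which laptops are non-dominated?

A: dominated by C (weight 1.8≤1.9, battery life 16≥8).
B: dominated by C (weight 1.8≤2.5, battery life 16≥16).
C: not dominated.
D: not dominated (best weight).
E: not dominated.
F: dominated by C (weight 1.8≤2.2, battery life 16≥9).
G: dominated by A (weight 1.9≤2.6, battery life 8≥8).
H: dominated by B (weight 2.5≤2.7, battery life 16≥10).
I: dominated by D (weight 1.0≤1.5, battery life 12≥6).

C, D, E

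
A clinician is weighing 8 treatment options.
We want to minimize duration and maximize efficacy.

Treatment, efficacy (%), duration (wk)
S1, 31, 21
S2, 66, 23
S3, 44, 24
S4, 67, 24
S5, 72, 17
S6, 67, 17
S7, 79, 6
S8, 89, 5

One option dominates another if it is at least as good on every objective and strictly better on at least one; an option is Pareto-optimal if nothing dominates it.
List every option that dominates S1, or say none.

S5, S6, S7, S8

S5: efficacy 72≥31, duration 17≤21 — dominates S1.
S6: efficacy 67≥31, duration 17≤21 — dominates S1.
S7: efficacy 79≥31, duration 6≤21 — dominates S1.
S8: efficacy 89≥31, duration 5≤21 — dominates S1.
Others (S2, S3, S4) are each worse than S1 on at least one objective.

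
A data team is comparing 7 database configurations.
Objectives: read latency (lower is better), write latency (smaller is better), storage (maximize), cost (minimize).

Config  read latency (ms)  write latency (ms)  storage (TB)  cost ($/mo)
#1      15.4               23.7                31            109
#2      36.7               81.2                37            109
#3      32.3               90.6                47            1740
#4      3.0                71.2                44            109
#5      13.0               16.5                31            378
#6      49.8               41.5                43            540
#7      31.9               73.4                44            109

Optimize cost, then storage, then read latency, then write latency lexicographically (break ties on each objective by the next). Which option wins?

First minimize cost: best is 109, kept {#1, #2, #4, #7}.
Then maximize storage: best is 44, kept {#4, #7}.
Then minimize read latency: best is 3.0, kept {#4}.

#4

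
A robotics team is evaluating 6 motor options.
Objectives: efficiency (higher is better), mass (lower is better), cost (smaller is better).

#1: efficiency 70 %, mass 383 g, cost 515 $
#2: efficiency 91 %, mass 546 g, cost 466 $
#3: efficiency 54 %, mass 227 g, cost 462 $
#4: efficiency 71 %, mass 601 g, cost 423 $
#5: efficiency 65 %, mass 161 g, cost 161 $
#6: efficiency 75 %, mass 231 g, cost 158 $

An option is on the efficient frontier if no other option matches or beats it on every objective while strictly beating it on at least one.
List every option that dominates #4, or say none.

#6

#6: efficiency 75≥71, mass 231≤601, cost 158≤423 — dominates #4.
Others (#1, #2, #3, #5) are each worse than #4 on at least one objective.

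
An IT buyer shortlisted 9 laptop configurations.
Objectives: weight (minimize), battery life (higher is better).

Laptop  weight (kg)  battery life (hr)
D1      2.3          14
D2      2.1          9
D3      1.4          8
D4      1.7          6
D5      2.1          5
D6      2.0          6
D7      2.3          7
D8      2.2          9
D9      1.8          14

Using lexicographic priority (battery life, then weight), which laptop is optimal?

First maximize battery life: best is 14, kept {D1, D9}.
Then minimize weight: best is 1.8, kept {D9}.

D9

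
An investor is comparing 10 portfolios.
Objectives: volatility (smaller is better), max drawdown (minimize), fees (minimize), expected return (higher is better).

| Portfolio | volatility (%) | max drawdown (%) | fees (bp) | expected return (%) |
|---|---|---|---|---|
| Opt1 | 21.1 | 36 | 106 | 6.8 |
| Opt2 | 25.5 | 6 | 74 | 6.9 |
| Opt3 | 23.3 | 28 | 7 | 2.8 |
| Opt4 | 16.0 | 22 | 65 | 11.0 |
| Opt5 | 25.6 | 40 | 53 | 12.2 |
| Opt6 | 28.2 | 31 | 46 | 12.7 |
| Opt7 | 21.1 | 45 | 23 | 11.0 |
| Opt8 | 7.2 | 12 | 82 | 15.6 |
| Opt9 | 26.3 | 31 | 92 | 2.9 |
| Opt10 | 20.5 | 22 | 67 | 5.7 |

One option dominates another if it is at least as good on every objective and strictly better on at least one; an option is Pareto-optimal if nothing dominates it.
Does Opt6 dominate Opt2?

Opt6 vs Opt2: Opt6 is worse on volatility (28.2 vs 25.5), so it does not dominate Opt2.

No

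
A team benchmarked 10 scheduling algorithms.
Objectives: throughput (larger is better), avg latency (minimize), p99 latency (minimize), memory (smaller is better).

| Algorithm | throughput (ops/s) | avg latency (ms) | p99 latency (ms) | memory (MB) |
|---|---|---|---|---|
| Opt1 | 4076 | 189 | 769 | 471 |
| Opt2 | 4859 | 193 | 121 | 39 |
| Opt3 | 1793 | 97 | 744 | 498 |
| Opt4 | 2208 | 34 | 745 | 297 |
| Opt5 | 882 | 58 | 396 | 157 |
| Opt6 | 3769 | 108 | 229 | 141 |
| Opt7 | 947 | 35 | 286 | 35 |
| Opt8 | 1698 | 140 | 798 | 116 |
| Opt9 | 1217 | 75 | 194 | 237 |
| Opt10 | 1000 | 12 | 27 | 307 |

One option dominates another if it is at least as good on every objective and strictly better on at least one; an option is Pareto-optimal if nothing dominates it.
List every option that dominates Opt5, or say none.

Opt7

Opt7: throughput 947≥882, avg latency 35≤58, p99 latency 286≤396, memory 35≤157 — dominates Opt5.
Others (Opt1, Opt2, Opt3, Opt4, Opt6, Opt8, Opt9, Opt10) are each worse than Opt5 on at least one objective.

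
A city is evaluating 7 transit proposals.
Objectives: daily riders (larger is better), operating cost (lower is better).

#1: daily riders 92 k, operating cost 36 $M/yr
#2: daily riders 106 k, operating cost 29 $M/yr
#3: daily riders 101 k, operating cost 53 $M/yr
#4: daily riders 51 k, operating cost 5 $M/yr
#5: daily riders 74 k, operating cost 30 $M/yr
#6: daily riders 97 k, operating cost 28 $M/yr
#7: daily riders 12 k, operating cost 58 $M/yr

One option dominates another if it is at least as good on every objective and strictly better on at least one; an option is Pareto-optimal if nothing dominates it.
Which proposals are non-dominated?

#2, #4, #6

#1: dominated by #2 (daily riders 106≥92, operating cost 29≤36).
#2: not dominated (best daily riders).
#3: dominated by #2 (daily riders 106≥101, operating cost 29≤53).
#4: not dominated (best operating cost).
#5: dominated by #2 (daily riders 106≥74, operating cost 29≤30).
#6: not dominated.
#7: dominated by #1 (daily riders 92≥12, operating cost 36≤58).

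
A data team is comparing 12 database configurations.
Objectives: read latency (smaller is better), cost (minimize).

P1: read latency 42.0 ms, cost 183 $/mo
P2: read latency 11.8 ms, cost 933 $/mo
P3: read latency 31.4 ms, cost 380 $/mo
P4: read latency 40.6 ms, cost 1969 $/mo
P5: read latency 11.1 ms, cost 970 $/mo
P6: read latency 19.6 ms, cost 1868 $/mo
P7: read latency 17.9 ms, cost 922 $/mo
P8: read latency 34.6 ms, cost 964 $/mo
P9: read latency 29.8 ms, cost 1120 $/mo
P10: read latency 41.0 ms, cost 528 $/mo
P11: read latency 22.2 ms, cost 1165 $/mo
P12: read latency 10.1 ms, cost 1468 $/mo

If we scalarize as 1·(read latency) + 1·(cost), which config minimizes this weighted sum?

P1

P1: 1·42.0 + 1·183 = 225.0
P2: 1·11.8 + 1·933 = 944.8
P3: 1·31.4 + 1·380 = 411.4
P4: 1·40.6 + 1·1969 = 2009.6
P5: 1·11.1 + 1·970 = 981.1
P6: 1·19.6 + 1·1868 = 1887.6
P7: 1·17.9 + 1·922 = 939.9
P8: 1·34.6 + 1·964 = 998.6
P9: 1·29.8 + 1·1120 = 1149.8
P10: 1·41.0 + 1·528 = 569.0
P11: 1·22.2 + 1·1165 = 1187.2
P12: 1·10.1 + 1·1468 = 1478.1
Lowest: P1 at 225.0.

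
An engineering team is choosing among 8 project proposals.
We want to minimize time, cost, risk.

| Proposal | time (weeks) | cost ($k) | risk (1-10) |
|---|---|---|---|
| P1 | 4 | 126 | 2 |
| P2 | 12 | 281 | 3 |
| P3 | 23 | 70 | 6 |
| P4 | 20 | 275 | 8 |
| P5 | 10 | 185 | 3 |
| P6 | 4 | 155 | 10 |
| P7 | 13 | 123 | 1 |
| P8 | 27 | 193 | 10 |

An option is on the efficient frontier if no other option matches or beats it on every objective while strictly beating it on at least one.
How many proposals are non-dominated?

3

P1: not dominated.
P2: dominated by P1 (time 4≤12, cost 126≤281, risk 2≤3).
P3: not dominated (best cost).
P4: dominated by P1 (time 4≤20, cost 126≤275, risk 2≤8).
P5: dominated by P1 (time 4≤10, cost 126≤185, risk 2≤3).
P6: dominated by P1 (time 4≤4, cost 126≤155, risk 2≤10).
P7: not dominated (best risk).
P8: dominated by P1 (time 4≤27, cost 126≤193, risk 2≤10).
Pareto-optimal: P1, P3, P7 → 3.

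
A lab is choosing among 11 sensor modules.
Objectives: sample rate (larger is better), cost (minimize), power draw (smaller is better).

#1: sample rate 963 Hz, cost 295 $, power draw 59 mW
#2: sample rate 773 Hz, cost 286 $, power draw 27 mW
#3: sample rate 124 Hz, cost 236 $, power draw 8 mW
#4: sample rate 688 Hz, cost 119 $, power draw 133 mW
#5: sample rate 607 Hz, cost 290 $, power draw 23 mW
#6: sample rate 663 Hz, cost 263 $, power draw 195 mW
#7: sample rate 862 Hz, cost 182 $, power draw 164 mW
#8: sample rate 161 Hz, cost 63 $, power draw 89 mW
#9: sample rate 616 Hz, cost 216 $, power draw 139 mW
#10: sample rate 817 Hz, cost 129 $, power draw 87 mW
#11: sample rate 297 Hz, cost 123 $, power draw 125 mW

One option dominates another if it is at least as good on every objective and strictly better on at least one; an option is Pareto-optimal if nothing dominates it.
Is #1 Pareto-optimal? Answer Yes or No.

Yes

#2: worse on sample rate (773 vs 963).
#3: worse on sample rate (124 vs 963).
#4: worse on sample rate (688 vs 963).
#5: worse on sample rate (607 vs 963).
#6: worse on sample rate (663 vs 963).
#7: worse on sample rate (862 vs 963).
#8: worse on sample rate (161 vs 963).
#9: worse on sample rate (616 vs 963).
#10: worse on sample rate (817 vs 963).
#11: worse on sample rate (297 vs 963).
No option is at least as good as #1 on every objective and strictly better on one.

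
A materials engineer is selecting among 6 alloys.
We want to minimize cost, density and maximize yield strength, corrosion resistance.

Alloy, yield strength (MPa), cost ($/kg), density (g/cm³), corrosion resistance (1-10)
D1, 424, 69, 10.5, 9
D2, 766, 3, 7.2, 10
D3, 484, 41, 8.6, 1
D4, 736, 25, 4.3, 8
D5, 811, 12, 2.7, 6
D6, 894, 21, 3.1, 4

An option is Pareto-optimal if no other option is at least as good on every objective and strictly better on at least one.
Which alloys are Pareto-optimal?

D1: dominated by D2 (yield strength 766≥424, cost 3≤69, density 7.2≤10.5, corrosion resistance 10≥9).
D2: not dominated (best cost).
D3: dominated by D2 (yield strength 766≥484, cost 3≤41, density 7.2≤8.6, corrosion resistance 10≥1).
D4: not dominated.
D5: not dominated (best density).
D6: not dominated (best yield strength).

D2, D4, D5, D6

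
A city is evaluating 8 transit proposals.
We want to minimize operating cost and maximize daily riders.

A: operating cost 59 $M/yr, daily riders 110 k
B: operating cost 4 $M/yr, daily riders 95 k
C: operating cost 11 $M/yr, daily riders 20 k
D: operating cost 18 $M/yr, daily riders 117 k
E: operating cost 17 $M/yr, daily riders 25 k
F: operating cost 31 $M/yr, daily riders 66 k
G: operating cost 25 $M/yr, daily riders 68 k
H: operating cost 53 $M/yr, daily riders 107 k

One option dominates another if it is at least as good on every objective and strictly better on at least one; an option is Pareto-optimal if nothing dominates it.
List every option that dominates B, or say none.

none

A: worse on operating cost (59 vs 4).
C: worse on operating cost (11 vs 4).
D: worse on operating cost (18 vs 4).
E: worse on operating cost (17 vs 4).
F: worse on operating cost (31 vs 4).
G: worse on operating cost (25 vs 4).
H: worse on operating cost (53 vs 4).
No option dominates B.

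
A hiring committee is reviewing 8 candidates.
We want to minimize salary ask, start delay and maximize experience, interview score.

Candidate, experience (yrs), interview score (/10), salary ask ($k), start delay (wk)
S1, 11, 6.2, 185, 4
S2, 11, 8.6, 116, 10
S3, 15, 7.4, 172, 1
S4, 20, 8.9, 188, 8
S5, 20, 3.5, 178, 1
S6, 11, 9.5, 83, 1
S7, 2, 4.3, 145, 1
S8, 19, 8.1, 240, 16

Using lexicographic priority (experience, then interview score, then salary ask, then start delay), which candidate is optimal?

First maximize experience: best is 20, kept {S4, S5}.
Then maximize interview score: best is 8.9, kept {S4}.

S4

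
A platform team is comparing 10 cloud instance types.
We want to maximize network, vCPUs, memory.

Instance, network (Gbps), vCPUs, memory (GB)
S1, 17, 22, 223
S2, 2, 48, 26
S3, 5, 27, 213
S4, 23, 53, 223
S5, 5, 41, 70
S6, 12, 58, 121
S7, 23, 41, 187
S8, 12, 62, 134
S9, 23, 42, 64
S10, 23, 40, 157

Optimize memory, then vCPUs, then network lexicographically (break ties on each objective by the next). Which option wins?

S4

First maximize memory: best is 223, kept {S1, S4}.
Then maximize vCPUs: best is 53, kept {S4}.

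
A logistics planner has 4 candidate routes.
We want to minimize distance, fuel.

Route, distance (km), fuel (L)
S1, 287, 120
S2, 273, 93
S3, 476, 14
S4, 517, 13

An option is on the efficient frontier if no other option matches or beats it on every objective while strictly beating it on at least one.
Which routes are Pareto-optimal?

S1: dominated by S2 (distance 273≤287, fuel 93≤120).
S2: not dominated (best distance).
S3: not dominated.
S4: not dominated (best fuel).

S2, S3, S4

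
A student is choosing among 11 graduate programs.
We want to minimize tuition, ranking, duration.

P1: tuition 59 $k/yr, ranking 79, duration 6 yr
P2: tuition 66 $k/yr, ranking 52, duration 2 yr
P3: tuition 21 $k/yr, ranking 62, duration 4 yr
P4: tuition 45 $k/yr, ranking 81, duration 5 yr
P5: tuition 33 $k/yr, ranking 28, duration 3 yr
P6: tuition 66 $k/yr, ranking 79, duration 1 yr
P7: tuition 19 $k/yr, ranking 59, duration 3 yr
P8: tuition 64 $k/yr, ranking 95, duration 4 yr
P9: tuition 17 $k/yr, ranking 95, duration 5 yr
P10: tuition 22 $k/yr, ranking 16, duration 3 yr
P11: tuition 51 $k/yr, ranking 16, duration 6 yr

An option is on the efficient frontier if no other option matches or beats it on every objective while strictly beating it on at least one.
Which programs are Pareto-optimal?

P2, P6, P7, P9, P10

P1: dominated by P3 (tuition 21≤59, ranking 62≤79, duration 4≤6).
P2: not dominated.
P3: dominated by P7 (tuition 19≤21, ranking 59≤62, duration 3≤4).
P4: dominated by P3 (tuition 21≤45, ranking 62≤81, duration 4≤5).
P5: dominated by P10 (tuition 22≤33, ranking 16≤28, duration 3≤3).
P6: not dominated (best duration).
P7: not dominated.
P8: dominated by P3 (tuition 21≤64, ranking 62≤95, duration 4≤4).
P9: not dominated (best tuition).
P10: not dominated.
P11: dominated by P10 (tuition 22≤51, ranking 16≤16, duration 3≤6).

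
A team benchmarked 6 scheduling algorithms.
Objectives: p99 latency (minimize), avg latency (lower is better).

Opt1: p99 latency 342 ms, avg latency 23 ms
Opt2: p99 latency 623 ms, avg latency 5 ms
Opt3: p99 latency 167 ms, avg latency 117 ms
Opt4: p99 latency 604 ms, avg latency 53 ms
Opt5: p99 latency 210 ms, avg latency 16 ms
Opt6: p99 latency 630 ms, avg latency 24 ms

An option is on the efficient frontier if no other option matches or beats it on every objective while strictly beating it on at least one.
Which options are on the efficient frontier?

Opt1: dominated by Opt5 (p99 latency 210≤342, avg latency 16≤23).
Opt2: not dominated (best avg latency).
Opt3: not dominated (best p99 latency).
Opt4: dominated by Opt1 (p99 latency 342≤604, avg latency 23≤53).
Opt5: not dominated.
Opt6: dominated by Opt1 (p99 latency 342≤630, avg latency 23≤24).

Opt2, Opt3, Opt5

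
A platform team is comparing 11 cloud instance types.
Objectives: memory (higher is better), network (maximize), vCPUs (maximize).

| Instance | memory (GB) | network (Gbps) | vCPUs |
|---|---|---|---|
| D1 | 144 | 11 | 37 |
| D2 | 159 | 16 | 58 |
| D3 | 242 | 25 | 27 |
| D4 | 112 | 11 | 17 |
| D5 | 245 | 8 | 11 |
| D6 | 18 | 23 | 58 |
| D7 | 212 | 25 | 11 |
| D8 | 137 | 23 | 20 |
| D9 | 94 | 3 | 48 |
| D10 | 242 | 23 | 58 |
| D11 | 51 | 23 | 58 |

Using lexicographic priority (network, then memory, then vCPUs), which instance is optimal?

First maximize network: best is 25, kept {D3, D7}.
Then maximize memory: best is 242, kept {D3}.

D3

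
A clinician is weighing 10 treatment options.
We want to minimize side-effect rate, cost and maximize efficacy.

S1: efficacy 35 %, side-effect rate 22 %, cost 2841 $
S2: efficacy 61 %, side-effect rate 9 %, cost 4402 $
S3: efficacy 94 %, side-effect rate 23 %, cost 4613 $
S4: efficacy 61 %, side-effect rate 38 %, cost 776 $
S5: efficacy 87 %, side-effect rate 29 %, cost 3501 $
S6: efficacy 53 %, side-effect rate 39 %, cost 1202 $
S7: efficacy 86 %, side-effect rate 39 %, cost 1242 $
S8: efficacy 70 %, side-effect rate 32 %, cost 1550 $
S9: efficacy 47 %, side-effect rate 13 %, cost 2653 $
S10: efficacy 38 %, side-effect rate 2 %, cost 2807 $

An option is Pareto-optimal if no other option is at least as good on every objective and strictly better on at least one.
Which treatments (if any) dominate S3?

S1: worse on efficacy (35 vs 94).
S2: worse on efficacy (61 vs 94).
S4: worse on efficacy (61 vs 94).
S5: worse on efficacy (87 vs 94).
S6: worse on efficacy (53 vs 94).
S7: worse on efficacy (86 vs 94).
S8: worse on efficacy (70 vs 94).
S9: worse on efficacy (47 vs 94).
S10: worse on efficacy (38 vs 94).
No option dominates S3.

none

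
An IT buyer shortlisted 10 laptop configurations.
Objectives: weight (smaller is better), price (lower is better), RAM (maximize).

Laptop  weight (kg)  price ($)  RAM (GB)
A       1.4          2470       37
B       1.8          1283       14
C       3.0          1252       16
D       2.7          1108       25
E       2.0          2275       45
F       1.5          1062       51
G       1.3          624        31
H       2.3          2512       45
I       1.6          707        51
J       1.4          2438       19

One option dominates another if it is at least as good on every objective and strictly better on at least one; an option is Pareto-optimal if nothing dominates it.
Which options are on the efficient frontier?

A, F, G, I

A: not dominated.
B: dominated by F (weight 1.5≤1.8, price 1062≤1283, RAM 51≥14).
C: dominated by D (weight 2.7≤3.0, price 1108≤1252, RAM 25≥16).
D: dominated by F (weight 1.5≤2.7, price 1062≤1108, RAM 51≥25).
E: dominated by F (weight 1.5≤2.0, price 1062≤2275, RAM 51≥45).
F: not dominated.
G: not dominated (best weight).
H: dominated by E (weight 2.0≤2.3, price 2275≤2512, RAM 45≥45).
I: not dominated.
J: dominated by G (weight 1.3≤1.4, price 624≤2438, RAM 31≥19).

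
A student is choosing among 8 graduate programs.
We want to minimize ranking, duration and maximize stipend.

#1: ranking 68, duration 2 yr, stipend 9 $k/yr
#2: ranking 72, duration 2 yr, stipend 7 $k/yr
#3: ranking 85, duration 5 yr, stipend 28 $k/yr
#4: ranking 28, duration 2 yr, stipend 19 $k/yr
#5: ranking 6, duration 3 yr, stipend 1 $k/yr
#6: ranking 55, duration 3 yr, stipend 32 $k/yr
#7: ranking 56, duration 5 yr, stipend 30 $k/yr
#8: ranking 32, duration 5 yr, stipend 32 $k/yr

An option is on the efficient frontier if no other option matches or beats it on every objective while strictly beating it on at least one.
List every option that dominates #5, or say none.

none

#1: worse on ranking (68 vs 6).
#2: worse on ranking (72 vs 6).
#3: worse on ranking (85 vs 6).
#4: worse on ranking (28 vs 6).
#6: worse on ranking (55 vs 6).
#7: worse on ranking (56 vs 6).
#8: worse on ranking (32 vs 6).
No option dominates #5.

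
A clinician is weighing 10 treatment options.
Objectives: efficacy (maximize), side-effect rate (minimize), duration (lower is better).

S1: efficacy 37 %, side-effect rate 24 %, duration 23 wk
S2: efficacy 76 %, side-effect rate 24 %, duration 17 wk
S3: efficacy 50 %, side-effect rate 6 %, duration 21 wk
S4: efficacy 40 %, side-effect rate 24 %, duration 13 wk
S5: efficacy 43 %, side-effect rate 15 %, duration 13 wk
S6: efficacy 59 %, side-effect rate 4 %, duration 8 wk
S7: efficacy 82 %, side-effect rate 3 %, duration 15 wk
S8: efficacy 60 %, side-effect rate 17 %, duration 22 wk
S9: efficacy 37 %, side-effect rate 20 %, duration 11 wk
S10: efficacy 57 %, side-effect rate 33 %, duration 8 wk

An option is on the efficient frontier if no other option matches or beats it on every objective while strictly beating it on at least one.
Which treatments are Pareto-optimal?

S1: dominated by S2 (efficacy 76≥37, side-effect rate 24≤24, duration 17≤23).
S2: dominated by S7 (efficacy 82≥76, side-effect rate 3≤24, duration 15≤17).
S3: dominated by S6 (efficacy 59≥50, side-effect rate 4≤6, duration 8≤21).
S4: dominated by S5 (efficacy 43≥40, side-effect rate 15≤24, duration 13≤13).
S5: dominated by S6 (efficacy 59≥43, side-effect rate 4≤15, duration 8≤13).
S6: not dominated.
S7: not dominated (best efficacy).
S8: dominated by S7 (efficacy 82≥60, side-effect rate 3≤17, duration 15≤22).
S9: dominated by S6 (efficacy 59≥37, side-effect rate 4≤20, duration 8≤11).
S10: dominated by S6 (efficacy 59≥57, side-effect rate 4≤33, duration 8≤8).

S6, S7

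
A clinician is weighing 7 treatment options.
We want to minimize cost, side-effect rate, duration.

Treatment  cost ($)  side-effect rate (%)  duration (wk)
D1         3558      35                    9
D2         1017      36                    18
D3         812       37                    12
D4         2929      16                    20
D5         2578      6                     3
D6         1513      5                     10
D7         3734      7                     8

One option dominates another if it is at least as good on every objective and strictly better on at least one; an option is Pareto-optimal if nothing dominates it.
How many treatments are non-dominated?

D1: dominated by D5 (cost 2578≤3558, side-effect rate 6≤35, duration 3≤9).
D2: not dominated.
D3: not dominated (best cost).
D4: dominated by D5 (cost 2578≤2929, side-effect rate 6≤16, duration 3≤20).
D5: not dominated (best duration).
D6: not dominated (best side-effect rate).
D7: dominated by D5 (cost 2578≤3734, side-effect rate 6≤7, duration 3≤8).
Pareto-optimal: D2, D3, D5, D6 → 4.

4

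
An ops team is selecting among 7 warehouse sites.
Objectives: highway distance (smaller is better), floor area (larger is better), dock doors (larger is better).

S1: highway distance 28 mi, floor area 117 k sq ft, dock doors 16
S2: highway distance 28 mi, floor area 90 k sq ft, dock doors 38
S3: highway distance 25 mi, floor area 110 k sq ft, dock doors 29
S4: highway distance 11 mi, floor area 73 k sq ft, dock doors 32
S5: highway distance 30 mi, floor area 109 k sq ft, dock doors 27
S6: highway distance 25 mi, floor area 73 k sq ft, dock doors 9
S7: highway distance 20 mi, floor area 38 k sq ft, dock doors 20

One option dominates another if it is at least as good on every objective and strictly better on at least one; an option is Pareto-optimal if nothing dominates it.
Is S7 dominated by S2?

S2 vs S7: S2 is worse on highway distance (28 vs 20), so it does not dominate S7.

No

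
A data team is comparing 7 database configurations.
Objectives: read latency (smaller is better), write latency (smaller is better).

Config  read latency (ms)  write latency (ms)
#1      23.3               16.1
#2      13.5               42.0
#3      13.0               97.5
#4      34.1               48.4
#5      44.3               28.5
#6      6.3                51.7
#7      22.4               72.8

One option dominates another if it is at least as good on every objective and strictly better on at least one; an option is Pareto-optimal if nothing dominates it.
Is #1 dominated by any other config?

#2: worse on write latency (42.0 vs 16.1).
#3: worse on write latency (97.5 vs 16.1).
#4: worse on read latency (34.1 vs 23.3).
#5: worse on read latency (44.3 vs 23.3).
#6: worse on write latency (51.7 vs 16.1).
#7: worse on write latency (72.8 vs 16.1).
No option is at least as good as #1 on every objective and strictly better on one.

No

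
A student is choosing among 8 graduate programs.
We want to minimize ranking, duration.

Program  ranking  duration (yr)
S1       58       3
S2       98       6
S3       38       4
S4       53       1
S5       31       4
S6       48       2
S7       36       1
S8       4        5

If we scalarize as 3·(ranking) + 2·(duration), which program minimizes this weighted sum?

S8

S1: 3·58 + 2·3 = 180
S2: 3·98 + 2·6 = 306
S3: 3·38 + 2·4 = 122
S4: 3·53 + 2·1 = 161
S5: 3·31 + 2·4 = 101
S6: 3·48 + 2·2 = 148
S7: 3·36 + 2·1 = 110
S8: 3·4 + 2·5 = 22
Lowest: S8 at 22.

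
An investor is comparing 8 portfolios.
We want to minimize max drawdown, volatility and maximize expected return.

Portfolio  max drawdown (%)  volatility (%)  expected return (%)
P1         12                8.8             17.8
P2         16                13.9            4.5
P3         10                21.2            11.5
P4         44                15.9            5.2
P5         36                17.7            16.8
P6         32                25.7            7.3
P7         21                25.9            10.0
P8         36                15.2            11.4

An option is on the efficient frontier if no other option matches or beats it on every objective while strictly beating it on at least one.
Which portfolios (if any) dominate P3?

P1: worse on max drawdown (12 vs 10).
P2: worse on max drawdown (16 vs 10).
P4: worse on max drawdown (44 vs 10).
P5: worse on max drawdown (36 vs 10).
P6: worse on max drawdown (32 vs 10).
P7: worse on max drawdown (21 vs 10).
P8: worse on max drawdown (36 vs 10).
No option dominates P3.

none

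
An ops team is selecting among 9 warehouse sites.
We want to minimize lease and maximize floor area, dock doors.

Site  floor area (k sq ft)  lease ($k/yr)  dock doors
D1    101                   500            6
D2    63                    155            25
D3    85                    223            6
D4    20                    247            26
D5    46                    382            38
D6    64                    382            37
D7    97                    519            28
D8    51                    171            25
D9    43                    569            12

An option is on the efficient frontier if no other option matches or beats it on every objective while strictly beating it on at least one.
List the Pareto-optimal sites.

D1: not dominated (best floor area).
D2: not dominated (best lease).
D3: not dominated.
D4: not dominated.
D5: not dominated (best dock doors).
D6: not dominated.
D7: not dominated.
D8: dominated by D2 (floor area 63≥51, lease 155≤171, dock doors 25≥25).
D9: dominated by D2 (floor area 63≥43, lease 155≤569, dock doors 25≥12).

D1, D2, D3, D4, D5, D6, D7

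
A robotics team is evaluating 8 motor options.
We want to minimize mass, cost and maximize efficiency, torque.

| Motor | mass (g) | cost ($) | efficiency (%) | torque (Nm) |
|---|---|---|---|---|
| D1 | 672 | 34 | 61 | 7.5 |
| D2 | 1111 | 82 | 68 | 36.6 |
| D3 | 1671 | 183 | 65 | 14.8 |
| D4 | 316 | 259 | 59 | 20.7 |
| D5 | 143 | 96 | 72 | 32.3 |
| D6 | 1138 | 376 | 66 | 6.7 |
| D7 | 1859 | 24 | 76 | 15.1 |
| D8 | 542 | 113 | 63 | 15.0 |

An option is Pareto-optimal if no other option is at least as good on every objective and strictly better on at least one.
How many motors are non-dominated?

D1: not dominated.
D2: not dominated (best torque).
D3: dominated by D2 (mass 1111≤1671, cost 82≤183, efficiency 68≥65, torque 36.6≥14.8).
D4: dominated by D5 (mass 143≤316, cost 96≤259, efficiency 72≥59, torque 32.3≥20.7).
D5: not dominated (best mass).
D6: dominated by D2 (mass 1111≤1138, cost 82≤376, efficiency 68≥66, torque 36.6≥6.7).
D7: not dominated (best cost).
D8: dominated by D5 (mass 143≤542, cost 96≤113, efficiency 72≥63, torque 32.3≥15.0).
Pareto-optimal: D1, D2, D5, D7 → 4.

4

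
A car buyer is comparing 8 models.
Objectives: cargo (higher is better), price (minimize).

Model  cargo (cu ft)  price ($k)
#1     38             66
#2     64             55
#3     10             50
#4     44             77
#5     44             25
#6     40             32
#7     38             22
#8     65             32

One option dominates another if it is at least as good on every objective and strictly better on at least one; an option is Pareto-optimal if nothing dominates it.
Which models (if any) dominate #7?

#1: worse on price (66 vs 22).
#2: worse on price (55 vs 22).
#3: worse on cargo (10 vs 38).
#4: worse on price (77 vs 22).
#5: worse on price (25 vs 22).
#6: worse on price (32 vs 22).
#8: worse on price (32 vs 22).
No option dominates #7.

none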